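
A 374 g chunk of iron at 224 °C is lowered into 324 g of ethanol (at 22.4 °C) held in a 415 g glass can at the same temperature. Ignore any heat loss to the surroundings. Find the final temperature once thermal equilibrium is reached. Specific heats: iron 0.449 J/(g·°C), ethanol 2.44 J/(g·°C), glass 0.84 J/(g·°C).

T_f ≈ 48.3 °C

With ΣQ=0 the equilibrium temperature is the m·c-weighted mean:
T_f = (167.93*224 + 790.56*22.4 + 348.6*22.4) / (167.93 + 790.56 + 348.6)
    = 63133 / 1307.1 ≈ 48.30 °C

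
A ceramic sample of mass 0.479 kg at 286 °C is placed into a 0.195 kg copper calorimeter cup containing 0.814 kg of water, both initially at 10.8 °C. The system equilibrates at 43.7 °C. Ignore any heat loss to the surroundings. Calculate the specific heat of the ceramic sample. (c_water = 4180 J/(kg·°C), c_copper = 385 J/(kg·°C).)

Setting the total heat transfer to zero:
0.479×c×(43.7 − 286) + 0.814×4180×(43.7 − 10.8) + 0.195×385×(43.7 − 10.8) = 0
-116.06 c = -114413
c = -114413/-116.06 ≈ 985.8 J/(kg·°C)

c ≈ 986 J/(kg·°C)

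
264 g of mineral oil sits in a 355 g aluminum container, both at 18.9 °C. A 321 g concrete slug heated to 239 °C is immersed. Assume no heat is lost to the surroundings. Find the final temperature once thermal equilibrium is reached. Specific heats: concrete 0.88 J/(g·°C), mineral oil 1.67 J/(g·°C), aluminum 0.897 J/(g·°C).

T_f ≈ 78.6 °C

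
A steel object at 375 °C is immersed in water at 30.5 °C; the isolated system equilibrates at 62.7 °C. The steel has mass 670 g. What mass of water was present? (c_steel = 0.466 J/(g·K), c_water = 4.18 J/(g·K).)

m ≈ 724 g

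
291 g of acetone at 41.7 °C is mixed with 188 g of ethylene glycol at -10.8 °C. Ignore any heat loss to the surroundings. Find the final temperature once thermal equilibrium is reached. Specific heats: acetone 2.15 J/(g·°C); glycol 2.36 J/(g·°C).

|Q_acetone| = |Q_glycol|:
291×2.15×(41.7 − T) = 188×2.36×(T − (-10.8))
625.65(41.7 − T) = 443.68(T − (-10.8))
1069.3 T = 21298  ⇒  T ≈ 19.92 °C

T_f ≈ 19.9 °C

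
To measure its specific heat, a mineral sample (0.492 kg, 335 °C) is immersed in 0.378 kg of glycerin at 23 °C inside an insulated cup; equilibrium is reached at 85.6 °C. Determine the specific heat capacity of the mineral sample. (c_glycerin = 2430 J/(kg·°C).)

c ≈ 469 J/(kg·°C)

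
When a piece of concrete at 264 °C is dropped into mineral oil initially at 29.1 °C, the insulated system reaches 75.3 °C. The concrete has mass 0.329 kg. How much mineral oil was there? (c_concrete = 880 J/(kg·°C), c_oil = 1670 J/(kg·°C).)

Conservation of energy gives ΣQ = 0:
0.329·880·(75.3 − 264) + m·1670·(75.3 − 29.1) = 0
77154 m = 54632
m = 54632/77154 ≈ 0.7081 kg

m ≈ 0.708 kg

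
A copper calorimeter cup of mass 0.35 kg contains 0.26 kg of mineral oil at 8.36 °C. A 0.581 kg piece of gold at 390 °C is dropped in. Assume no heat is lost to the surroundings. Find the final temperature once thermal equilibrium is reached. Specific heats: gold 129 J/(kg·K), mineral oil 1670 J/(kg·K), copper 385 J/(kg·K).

T_f ≈ 52.8 °C

Net heat exchanged in the isolated system is zero:
0.581·129·(T − 390) + 0.26·1670·(T − 8.36) + 0.35·385·(T − 8.36) = 0
74.95(T − 390) + 434.2(T − 8.36) + 134.75(T − 8.36) = 0
643.9 T = 33987
T ≈ 52.78 °C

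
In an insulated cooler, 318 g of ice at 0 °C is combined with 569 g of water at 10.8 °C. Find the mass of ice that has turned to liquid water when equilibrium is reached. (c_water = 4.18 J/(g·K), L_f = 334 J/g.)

m_melted ≈ 76.9 g

Cooling the water to 0 °C releases 569·4.18·10.8 = 25687 J.
To melt every bit of ice: 318·334 = 106212 J.
That's not enough to melt it all — equilibrium is at 0 °C with ice remaining.
m_melt = 25687 / L_f = 76.91 g.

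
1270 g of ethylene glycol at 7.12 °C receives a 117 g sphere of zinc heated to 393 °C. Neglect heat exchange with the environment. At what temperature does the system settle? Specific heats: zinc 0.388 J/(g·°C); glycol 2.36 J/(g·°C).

Taking heat into each body as positive, Σ m c ΔT = 0:
117·0.388·(T − 393) + 1270·2.36·(T − 7.12) = 0
(45.4 + 2997.2) T = 45.4·393 + 2997.2·7.12
T = 39181/3042.6 ≈ 12.88 °C

T_f ≈ 12.9 °C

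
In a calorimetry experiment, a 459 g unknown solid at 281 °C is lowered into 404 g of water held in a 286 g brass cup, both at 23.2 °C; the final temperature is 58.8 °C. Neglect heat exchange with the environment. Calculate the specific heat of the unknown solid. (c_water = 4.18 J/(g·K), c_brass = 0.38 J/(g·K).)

Setting the total heat transfer to zero:
459·c·(58.8 − 281) + 404·4.18·(58.8 − 23.2) + 286·0.38·(58.8 − 23.2) = 0
-101990 c = -63987
c = -63987/-101990 ≈ 0.6274 J/(g·K)

c ≈ 0.627 J/(g·K)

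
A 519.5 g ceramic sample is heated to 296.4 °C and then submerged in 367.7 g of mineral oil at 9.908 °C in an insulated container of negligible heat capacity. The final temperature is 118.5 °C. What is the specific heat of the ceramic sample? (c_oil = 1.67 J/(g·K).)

m_s c (T_s − T_f) = m_oil c_oil (T_f − T_0):
519.5×c×(296.4 − 118.5) = 367.7×1.67×(118.5 − 9.908)
92419 c = 66682  ⇒  c ≈ 0.7215 J/(g·K)

c ≈ 0.722 J/(g·K)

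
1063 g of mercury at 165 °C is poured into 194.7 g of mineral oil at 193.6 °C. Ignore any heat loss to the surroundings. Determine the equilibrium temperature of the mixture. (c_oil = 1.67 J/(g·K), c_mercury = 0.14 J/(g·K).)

T_f ≈ 184.6 °C

Heat lost by the oil equals heat gained by the mercury:
194.7·1.67·(193.6 − T) = 1063·0.14·(T − 165)
325.15(193.6 − T) = 148.82(T − 165)
473.97 T = 87504  ⇒  T ≈ 184.62 °C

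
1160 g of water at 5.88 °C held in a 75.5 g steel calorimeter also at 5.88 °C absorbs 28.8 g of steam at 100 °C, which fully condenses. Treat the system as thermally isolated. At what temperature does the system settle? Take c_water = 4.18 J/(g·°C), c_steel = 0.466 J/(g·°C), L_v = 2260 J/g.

T_f ≈ 21.2 °C

Taking heat into each body as positive, Σ m c ΔT = 0:
latent heat released on condensation: 28.8×2260 = 65088
  condensed water 100 °C→T: 120.38(T − 100)
  original water: 4848.8(T − 5.88)
  cup: 35.18(T − 5.88)
5004.4 T = 65088 + 12038 + 28718 = 105844
T ≈ 21.15 °C, under the boiling point, so the assumption holds.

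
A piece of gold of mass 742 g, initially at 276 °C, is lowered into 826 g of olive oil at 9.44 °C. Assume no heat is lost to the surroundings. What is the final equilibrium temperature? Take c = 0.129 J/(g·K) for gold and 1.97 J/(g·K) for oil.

With ΣQ=0 the equilibrium temperature is the m·c-weighted mean:
T_f = (95.72×276 + 1627.2×9.44) / (95.72 + 1627.2)
    = 41779 / 1722.9 ≈ 24.25 °C

T_f ≈ 24.2 °C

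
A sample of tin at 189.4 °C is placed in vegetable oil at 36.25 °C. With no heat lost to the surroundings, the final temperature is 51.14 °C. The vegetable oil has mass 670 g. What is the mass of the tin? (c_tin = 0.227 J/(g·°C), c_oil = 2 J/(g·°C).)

Net heat exchanged in the isolated system is zero:
m×0.227×(51.14 − 189.4) + 670×2×(51.14 − 36.25) = 0
-31.39 m = -19953
m = -19953/-31.39 ≈ 635.7 g

m ≈ 636 g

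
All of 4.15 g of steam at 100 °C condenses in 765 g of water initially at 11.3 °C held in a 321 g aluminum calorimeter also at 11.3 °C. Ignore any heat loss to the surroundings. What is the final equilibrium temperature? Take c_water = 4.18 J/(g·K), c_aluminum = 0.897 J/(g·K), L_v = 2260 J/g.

Net heat exchanged in the isolated system is zero:
condense steam: −4.15×2260 = −9379; condensed water 100 °C→T: 17.35(T − 100); original water: 3197.7(T − 11.3); aluminum cup: 321×0.897×(T − 11.3) = 287.94(T − 11.3)
3503 T = 9379 + 1734.7 + 39388 = 50501
T ≈ 14.42 °C (< 100 °C, so full condensation is consistent).

T_f ≈ 14.4 °C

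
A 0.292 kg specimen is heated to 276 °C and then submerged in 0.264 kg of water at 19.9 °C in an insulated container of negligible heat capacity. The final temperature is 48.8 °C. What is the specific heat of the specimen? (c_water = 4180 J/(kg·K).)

Conservation of energy gives ΣQ = 0:
0.292·c·(48.8 − 276) + 0.264·4180·(48.8 − 19.9) = 0
-66.34 c = -31892
c = -31892/-66.34 ≈ 480.7 J/(kg·K)

c ≈ 481 J/(kg·K)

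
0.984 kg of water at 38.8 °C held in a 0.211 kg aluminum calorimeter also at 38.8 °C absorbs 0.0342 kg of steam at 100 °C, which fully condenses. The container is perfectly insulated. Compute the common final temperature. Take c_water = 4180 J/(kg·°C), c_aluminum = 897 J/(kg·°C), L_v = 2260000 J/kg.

T_f ≈ 58.2 °C

Net heat exchanged in the isolated system is zero:
condense steam: −0.0342×2260000 = −77292
  condensed water 100 °C→T: 142.96(T − 100)
  water warms: 0.984×4180×(T − 38.8) = 4113.1(T − 38.8)
  aluminum cup: 0.211×897×(T − 38.8) = 189.27(T − 38.8)
4445.3 T = 77292 + 14296 + 166933 = 258520
T ≈ 58.16 °C, under the boiling point, so the assumption holds.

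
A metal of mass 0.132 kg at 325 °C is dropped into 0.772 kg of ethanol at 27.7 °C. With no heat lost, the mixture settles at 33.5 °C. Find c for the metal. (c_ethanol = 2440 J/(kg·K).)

c ≈ 284 J/(kg·K)

Heat lost by the metal = heat gained by the ethanol:
0.132·c·(325 − 33.5) = 0.772·2440·(33.5 − 27.7)
38.48 c = 10925  ⇒  c ≈ 283.9 J/(kg·K)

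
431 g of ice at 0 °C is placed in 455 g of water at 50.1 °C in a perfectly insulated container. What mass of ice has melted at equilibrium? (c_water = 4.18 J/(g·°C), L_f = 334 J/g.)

Heat available from the water dropping to 0 °C: 455·4.18·50.1 = 95285 J.
To melt every bit of ice: 431·334 = 143954 J.
95285 J < 143954 J, so only part of the ice melts and the system sits at 0 °C.
m_melted·334 = 95285  ⇒  m_melted ≈ 285.3 g.

m_melted ≈ 285 g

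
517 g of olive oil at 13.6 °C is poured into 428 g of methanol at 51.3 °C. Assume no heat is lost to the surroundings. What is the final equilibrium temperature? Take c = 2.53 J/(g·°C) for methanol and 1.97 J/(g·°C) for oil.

T_f ≈ 33.0 °C

Energy conservation, ΣQ = 0:
428×2.53×(T − 51.3) + 517×1.97×(T − 13.6) = 0
1082.8(T − 51.3) + 1018.5(T − 13.6) = 0
(1082.8 + 1018.5) T = 1082.8×51.3 + 1018.5×13.6
T ≈ 33.03 °C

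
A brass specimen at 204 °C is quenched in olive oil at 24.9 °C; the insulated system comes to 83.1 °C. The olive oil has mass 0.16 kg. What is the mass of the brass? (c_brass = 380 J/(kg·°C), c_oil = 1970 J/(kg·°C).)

m ≈ 0.399 kg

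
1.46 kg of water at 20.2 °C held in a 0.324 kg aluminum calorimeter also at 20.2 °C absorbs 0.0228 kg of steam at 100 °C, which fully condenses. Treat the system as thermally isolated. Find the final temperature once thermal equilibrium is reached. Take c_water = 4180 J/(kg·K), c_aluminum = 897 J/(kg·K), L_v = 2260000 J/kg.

Taking heat into each body as positive, Σ m c ΔT = 0:
condense steam: −0.0228×2260000 = −51528
  condensate cools 100→T: 0.0228×4180×(T − 100) = 95.3(T − 100)
  original water: 6102.8(T − 20.2)
  cup: 290.63(T − 20.2)
6488.7 T = 51528 + 9530.4 + 129147 = 190206
T ≈ 29.31 °C (< 100 °C, so full condensation is consistent).

T_f ≈ 29.3 °C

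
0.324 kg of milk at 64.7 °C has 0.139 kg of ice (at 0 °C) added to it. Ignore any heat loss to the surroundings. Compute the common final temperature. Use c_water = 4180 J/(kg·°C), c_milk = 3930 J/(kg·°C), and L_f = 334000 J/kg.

T_f ≈ 19.4 °C

Sum of m c ΔT and latent-heat terms is zero:
fusion: m_ice L_f = 0.139×334000 = 46426
  meltwater 0→T: 0.139×4180×T = 581.02 T
  milk: 1273.3(T − 64.7)
1854.3 T = 82384 − 46426 = 35958
T ≈ 19.39 °C — above 0 °C, consistent with complete melting.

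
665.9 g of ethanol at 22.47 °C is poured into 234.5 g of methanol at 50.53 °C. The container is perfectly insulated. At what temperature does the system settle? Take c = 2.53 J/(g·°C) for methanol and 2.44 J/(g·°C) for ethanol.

T_f = Σ m_i c_i T_i / Σ m_i c_i:
T_f = (593.28·50.53 + 1624.8·22.47) / (593.28 + 1624.8)
    = 66488 / 2218.1 ≈ 29.98 °C

T_f ≈ 30.0 °C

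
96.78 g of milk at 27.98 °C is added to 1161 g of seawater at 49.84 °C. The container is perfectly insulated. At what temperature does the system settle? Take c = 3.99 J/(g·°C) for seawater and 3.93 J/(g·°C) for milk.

With ΣQ=0 the equilibrium temperature is the m·c-weighted mean:
T_f = (4632.4×49.84 + 380.35×27.98) / (4632.4 + 380.35)
    = 241520 / 5012.7 ≈ 48.18 °C

T_f ≈ 48.2 °C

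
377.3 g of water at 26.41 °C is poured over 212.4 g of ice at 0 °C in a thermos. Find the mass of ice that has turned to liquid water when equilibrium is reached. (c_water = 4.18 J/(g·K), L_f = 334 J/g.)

m_melted ≈ 125 g

Cooling the water to 0 °C releases 377.3×4.18×26.41 = 41652 J.
Fully melting the ice requires m_ice L_f = 212.4×334 = 70942 J.
Since 41652 < 70942 J, not all the ice melts; equilibrium is at 0 °C.
m_melt = 41652 / L_f = 124.7 g.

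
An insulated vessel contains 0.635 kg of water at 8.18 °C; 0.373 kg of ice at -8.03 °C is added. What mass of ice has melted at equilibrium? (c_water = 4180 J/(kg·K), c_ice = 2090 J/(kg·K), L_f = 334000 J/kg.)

m_melted ≈ 0.0463 kg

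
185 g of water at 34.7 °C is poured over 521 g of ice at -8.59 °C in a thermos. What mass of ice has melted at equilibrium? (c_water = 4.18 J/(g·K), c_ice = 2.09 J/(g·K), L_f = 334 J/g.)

Heat available from the water dropping to 0 °C: 185·4.18·34.7 = 26834 J.
Of that, 521·2.09·8.59 = 9353.6 J goes to bring the ice to 0 °C, leaving 17480 J.
Melting all 521 g of ice would need 521·334 = 174014 J.
17480 J < 174014 J, so only part of the ice melts and the system sits at 0 °C.
m_melt = 17480 / L_f = 52.34 g.

m_melted ≈ 52.3 g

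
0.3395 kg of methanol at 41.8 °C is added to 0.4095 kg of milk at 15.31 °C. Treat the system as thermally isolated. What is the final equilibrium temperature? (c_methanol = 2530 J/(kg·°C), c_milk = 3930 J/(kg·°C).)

T_f ≈ 24.5 °C

Conservation of energy gives ΣQ = 0:
0.3395×2530×(T − 41.8) + 0.4095×3930×(T − 15.31) = 0
858.94(T − 41.8) + 1609.3(T − 15.31) = 0
(858.94 + 1609.3) T = 858.94×41.8 + 1609.3×15.31
T = 60542/2468.3 ≈ 24.53 °C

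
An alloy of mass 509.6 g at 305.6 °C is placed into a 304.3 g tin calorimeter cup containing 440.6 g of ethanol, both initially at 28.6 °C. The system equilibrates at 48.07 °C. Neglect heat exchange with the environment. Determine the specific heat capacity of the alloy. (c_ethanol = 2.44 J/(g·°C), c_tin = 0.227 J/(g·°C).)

c ≈ 0.17 J/(g·°C)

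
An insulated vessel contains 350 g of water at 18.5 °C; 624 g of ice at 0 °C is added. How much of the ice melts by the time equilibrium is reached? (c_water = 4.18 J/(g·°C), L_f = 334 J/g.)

m_melted ≈ 81 g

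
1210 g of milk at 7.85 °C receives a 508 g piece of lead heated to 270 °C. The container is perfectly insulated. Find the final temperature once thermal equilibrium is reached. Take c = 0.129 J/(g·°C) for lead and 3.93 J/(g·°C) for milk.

T_f ≈ 11.4 °C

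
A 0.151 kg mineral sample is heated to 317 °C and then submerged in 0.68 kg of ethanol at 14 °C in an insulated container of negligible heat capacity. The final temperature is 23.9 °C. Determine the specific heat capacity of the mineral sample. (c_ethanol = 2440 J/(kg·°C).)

c ≈ 371 J/(kg·°C)

Heat lost by the mineral sample = heat gained by the ethanol:
0.151·c·(317 − 23.9) = 0.68·2440·(23.9 − 14)
44.26 c = 16426  ⇒  c ≈ 371.1 J/(kg·°C)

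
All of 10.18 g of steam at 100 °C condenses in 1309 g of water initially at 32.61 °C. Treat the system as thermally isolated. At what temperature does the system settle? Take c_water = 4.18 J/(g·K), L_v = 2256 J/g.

Taking heat into each body as positive, Σ m c ΔT = 0:
condense steam: −10.18·2256 = −22966; condensed water 100 °C→T: 42.55(T − 100); water warms: 1309·4.18·(T − 32.61) = 5471.6(T − 32.61)
5514.2 T = 22966 + 4255.2 + 178430 = 205651
T ≈ 37.29 °C — below 100 °C, confirming all the steam condensed.

T_f ≈ 37.3 °C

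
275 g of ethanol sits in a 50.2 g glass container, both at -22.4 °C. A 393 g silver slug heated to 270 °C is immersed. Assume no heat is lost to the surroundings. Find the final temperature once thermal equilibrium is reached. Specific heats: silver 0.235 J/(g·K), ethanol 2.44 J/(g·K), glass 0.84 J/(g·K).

T_f is the heat-capacity-weighted average of the initial temperatures:
T_f = (92.35·270 + 671·(-22.4) + 42.17·(-22.4)) / (92.35 + 671 + 42.17)
    = 8960.9 / 805.52 ≈ 11.12 °C

T_f ≈ 11.1 °C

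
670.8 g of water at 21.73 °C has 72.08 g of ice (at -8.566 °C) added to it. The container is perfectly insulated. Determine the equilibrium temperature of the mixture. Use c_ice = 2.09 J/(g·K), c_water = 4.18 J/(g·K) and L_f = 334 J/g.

T_f ≈ 11.5 °C

Heat gained plus heat lost sum to zero:
ice -8.566→0 °C: 72.08×2.09×8.566 = 1290.4; melt ice: 72.08×334 = 24075; warm the meltwater: 301.29 T; water cools: 670.8×4.18×(T − 21.73) = 2803.9(T − 21.73)
3105.2 T = 60930 − 25365 = 35565
T ≈ 11.45 °C — above 0 °C, consistent with complete melting.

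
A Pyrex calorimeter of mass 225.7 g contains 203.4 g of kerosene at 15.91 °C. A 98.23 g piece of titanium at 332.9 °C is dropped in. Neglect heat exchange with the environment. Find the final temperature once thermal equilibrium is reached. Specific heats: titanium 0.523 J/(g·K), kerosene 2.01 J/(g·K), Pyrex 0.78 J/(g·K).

T_f ≈ 41.5 °C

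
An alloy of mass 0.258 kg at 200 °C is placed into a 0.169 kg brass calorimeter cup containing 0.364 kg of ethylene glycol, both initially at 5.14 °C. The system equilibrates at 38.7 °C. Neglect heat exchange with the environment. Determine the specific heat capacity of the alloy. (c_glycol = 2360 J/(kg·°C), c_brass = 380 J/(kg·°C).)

Conservation of energy gives ΣQ = 0:
0.258·c·(38.7 − 200) + 0.364·2360·(38.7 − 5.14) + 0.169·380·(38.7 − 5.14) = 0
-41.62 c = -30985
c = -30985/-41.62 ≈ 744.5 J/(kg·°C)

c ≈ 745 J/(kg·°C)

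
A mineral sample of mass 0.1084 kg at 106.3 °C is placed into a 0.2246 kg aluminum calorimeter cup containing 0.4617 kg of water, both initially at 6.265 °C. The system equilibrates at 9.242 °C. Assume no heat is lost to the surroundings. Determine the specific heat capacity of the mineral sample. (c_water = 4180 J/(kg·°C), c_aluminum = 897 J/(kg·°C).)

Setting the total heat transfer to zero:
0.1084×c×(9.242 − 106.3) + 0.4617×4180×(9.242 − 6.265) + 0.2246×897×(9.242 − 6.265) = 0
-10.52 c = -6345.1
c = -6345.1/-10.52 ≈ 603.1 J/(kg·°C)

c ≈ 603 J/(kg·°C)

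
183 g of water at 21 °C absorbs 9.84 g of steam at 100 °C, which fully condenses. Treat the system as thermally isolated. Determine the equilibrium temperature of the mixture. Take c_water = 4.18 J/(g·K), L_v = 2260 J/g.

T_f ≈ 52.6 °C

Energy conservation, ΣQ = 0:
steam→water at 100 °C releases m L_v = 9.84·2260 = 22238; condensed water 100 °C→T: 41.13(T − 100); water warms: 183·4.18·(T − 21) = 764.94(T − 21)
806.07 T = 22238 + 4113.1 + 16064 = 42415
T ≈ 52.62 °C (< 100 °C, so full condensation is consistent).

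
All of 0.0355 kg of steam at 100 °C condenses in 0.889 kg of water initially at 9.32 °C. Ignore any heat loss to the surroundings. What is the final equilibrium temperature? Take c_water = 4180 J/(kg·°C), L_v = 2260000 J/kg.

T_f ≈ 33.6 °C

Taking heat into each body as positive, Σ m c ΔT = 0:
steam→water at 100 °C releases m L_v = 0.0355×2260000 = 80230; condensate cools 100→T: 0.0355×4180×(T − 100) = 148.39(T − 100); original water: 3716(T − 9.32)
3864.4 T = 80230 + 14839 + 34633 = 129702
T ≈ 33.56 °C, under the boiling point, so the assumption holds.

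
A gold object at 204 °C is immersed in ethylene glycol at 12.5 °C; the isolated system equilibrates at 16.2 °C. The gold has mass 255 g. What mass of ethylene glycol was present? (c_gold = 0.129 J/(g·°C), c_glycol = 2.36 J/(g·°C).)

m ≈ 707 g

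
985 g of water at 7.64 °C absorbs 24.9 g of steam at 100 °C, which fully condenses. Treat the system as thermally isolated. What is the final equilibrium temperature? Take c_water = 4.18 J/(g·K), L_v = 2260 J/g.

T_f ≈ 23.2 °C

Energy balance with sensible and latent terms:
condense steam: −24.9·2260 = −56274; condensed water 100 °C→T: 104.08(T − 100); water warms: 985·4.18·(T − 7.64) = 4117.3(T − 7.64)
4221.4 T = 56274 + 10408 + 31456 = 98138
T ≈ 23.25 °C, under the boiling point, so the assumption holds.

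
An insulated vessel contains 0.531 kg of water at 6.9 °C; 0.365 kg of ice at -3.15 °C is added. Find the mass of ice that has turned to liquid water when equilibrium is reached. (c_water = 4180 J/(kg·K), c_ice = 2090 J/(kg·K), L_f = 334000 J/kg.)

m_melted ≈ 0.0387 kg

Heat available from the water dropping to 0 °C: 0.531·4180·6.9 = 15315 J.
Of that, 0.365·2090·3.15 = 2403 J goes to bring the ice to 0 °C, leaving 12912 J.
To melt every bit of ice: 0.365·334000 = 121910 J.
12912 J < 121910 J, so only part of the ice melts and the system sits at 0 °C.
m_melt = 12912 / L_f = 0.03866 kg.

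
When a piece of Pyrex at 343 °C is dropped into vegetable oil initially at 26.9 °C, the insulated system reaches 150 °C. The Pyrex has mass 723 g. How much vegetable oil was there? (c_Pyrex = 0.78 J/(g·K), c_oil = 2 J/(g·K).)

m ≈ 442 g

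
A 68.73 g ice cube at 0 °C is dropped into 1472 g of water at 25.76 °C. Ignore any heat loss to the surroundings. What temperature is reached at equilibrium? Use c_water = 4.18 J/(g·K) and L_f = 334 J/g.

T_f ≈ 21.0 °C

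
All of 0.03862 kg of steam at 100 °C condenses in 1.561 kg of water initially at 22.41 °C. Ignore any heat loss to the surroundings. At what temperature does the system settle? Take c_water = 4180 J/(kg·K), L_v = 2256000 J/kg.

Heat gained plus heat lost sum to zero:
condense steam: −0.03862×2256000 = −87127; condensed water 100 °C→T: 161.43(T − 100); water warms: 1.561×4180×(T − 22.41) = 6525(T − 22.41)
6686.4 T = 87127 + 16143 + 146225 = 249495
T ≈ 37.31 °C, under the boiling point, so the assumption holds.

T_f ≈ 37.3 °C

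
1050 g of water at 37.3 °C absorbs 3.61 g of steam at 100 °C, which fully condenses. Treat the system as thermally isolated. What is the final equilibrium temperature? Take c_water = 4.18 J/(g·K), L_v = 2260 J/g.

Energy balance with sensible and latent terms:
condense steam: −3.61×2260 = −8158.6
  condensate cools 100→T: 3.61×4.18×(T − 100) = 15.09(T − 100)
  water warms: 1050×4.18×(T − 37.3) = 4389(T − 37.3)
4404.1 T = 8158.6 + 1509 + 163710 = 173377
T ≈ 39.37 °C (< 100 °C, so full condensation is consistent).

T_f ≈ 39.4 °C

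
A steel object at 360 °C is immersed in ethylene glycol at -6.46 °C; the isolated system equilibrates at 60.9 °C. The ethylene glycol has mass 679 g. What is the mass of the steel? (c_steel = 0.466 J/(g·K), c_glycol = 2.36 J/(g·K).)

m ≈ 774 g

|Q_steel| = |Q_glycol|:
m·0.466·(360 − 60.9) = 679·2.36·(60.9 − (-6.46))
139.38 m = 107940  ⇒  m ≈ 774.4 g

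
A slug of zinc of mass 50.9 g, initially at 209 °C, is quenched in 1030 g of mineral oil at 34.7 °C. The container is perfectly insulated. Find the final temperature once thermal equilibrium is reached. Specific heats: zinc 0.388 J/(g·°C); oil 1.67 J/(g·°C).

Conservation of energy gives ΣQ = 0:
50.9·0.388·(T − 209) + 1030·1.67·(T − 34.7) = 0
19.75(T − 209) + 1720.1(T − 34.7) = 0
1739.8 T = 63815
T = 63815/1739.8 ≈ 36.68 °C

T_f ≈ 36.7 °C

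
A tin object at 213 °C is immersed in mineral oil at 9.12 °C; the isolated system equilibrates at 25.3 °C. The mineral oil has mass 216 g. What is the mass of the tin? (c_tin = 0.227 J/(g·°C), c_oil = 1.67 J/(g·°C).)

m ≈ 137 g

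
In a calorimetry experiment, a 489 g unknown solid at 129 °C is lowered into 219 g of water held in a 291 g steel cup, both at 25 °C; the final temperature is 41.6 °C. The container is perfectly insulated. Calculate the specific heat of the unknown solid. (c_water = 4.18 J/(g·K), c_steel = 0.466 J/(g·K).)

Setting the total heat transfer to zero:
489×c×(41.6 − 129) + 219×4.18×(41.6 − 25) + 291×0.466×(41.6 − 25) = 0
-42739 c = -17447
c = -17447/-42739 ≈ 0.4082 J/(g·K)

c ≈ 0.408 J/(g·K)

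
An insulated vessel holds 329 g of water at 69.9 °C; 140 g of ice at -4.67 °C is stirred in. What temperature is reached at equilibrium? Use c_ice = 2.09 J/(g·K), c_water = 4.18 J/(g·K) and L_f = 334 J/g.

Net heat exchanged in the isolated system is zero:
ice -4.67→0 °C: 140·2.09·4.67 = 1366.4
  latent heat to melt: 140·334 = 46760
  warm the meltwater: 585.2 T
  water: 1375.2(T − 69.9)
1960.4 T = 96128 − 48126 = 48001
T ≈ 24.49 °C (positive, so assuming full melt was valid).

T_f ≈ 24.5 °C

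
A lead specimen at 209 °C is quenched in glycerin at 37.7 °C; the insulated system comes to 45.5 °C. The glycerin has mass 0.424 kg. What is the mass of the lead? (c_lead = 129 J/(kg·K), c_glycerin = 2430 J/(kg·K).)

Net heat exchanged in the isolated system is zero:
m×129×(45.5 − 209) + 0.424×2430×(45.5 − 37.7) = 0
-21092 m = -8036.5
m = -8036.5/-21092 ≈ 0.381 kg

m ≈ 0.381 kg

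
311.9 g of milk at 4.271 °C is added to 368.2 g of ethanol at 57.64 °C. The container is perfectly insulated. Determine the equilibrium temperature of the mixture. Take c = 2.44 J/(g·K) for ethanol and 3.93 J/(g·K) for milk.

Heat gained plus heat lost sum to zero:
368.2*2.44*(T − 57.64) + 311.9*3.93*(T − 4.271) = 0
(898.41 + 1225.8) T = 898.41*57.64 + 1225.8*4.271
T ≈ 26.84 °C

T_f ≈ 26.8 °C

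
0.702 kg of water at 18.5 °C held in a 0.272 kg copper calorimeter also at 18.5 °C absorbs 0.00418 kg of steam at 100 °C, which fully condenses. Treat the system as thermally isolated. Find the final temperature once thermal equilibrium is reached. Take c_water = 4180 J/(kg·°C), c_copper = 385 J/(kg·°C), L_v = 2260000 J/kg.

T_f ≈ 22.1 °C

Net heat exchanged in the isolated system is zero:
steam→water at 100 °C releases m L_v = 0.00418·2260000 = 9446.8; condensate cools 100→T: 0.00418·4180·(T − 100) = 17.47(T − 100); original water: 2934.4(T − 18.5); copper cup: 0.272·385·(T − 18.5) = 104.72(T − 18.5)
3056.6 T = 9446.8 + 1747.2 + 56223 = 67417
T ≈ 22.06 °C, under the boiling point, so the assumption holds.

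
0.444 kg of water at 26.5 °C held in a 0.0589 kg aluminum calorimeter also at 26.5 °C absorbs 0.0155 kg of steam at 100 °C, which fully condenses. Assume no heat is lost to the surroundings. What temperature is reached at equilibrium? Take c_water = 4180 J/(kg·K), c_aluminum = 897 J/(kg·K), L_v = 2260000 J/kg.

Let T be the final temperature. ΣQ_i = 0:
steam→water at 100 °C releases m L_v = 0.0155×2260000 = 35030
  condensed water 100 °C→T: 64.79(T − 100)
  original water: 1855.9(T − 26.5)
  cup: 52.83(T − 26.5)
1973.5 T = 35030 + 6479 + 50582 = 92091
T ≈ 46.66 °C, under the boiling point, so the assumption holds.

T_f ≈ 46.7 °C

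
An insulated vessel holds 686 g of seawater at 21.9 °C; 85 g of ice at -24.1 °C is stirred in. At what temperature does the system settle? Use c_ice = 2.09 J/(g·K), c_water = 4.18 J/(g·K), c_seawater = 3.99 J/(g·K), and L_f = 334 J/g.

T_f ≈ 8.8 °C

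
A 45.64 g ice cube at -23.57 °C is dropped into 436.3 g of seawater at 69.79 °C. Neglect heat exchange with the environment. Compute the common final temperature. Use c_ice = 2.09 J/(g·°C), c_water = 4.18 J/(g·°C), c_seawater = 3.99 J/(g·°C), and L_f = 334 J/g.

T_f ≈ 53.8 °C

Conservation of energy gives ΣQ = 0:
ice -23.57→0 °C: 45.64×2.09×23.57 = 2248.3
  fusion: m_ice L_f = 45.64×334 = 15244
  warm the meltwater: 190.78 T
  seawater cools: 436.3×3.99×(T − 69.79) = 1740.8(T − 69.79)
1931.6 T = 121493 − 17492 = 104001
T ≈ 53.84 °C — above 0 °C, consistent with complete melting.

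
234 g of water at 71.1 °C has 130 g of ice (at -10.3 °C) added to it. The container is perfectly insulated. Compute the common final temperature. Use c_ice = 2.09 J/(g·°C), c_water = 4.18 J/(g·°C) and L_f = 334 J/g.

Net heat exchanged in the isolated system is zero:
warm ice to 0 °C: 130×2.09×(0 − (-10.3)) = 2798.5; latent heat to melt: 130×334 = 43420; meltwater 0→T: 130×4.18×T = 543.4 T; water: 978.12(T − 71.1)
1521.5 T = 69544 − 46219 = 23326
T ≈ 15.33 °C (positive, so assuming full melt was valid).

T_f ≈ 15.3 °C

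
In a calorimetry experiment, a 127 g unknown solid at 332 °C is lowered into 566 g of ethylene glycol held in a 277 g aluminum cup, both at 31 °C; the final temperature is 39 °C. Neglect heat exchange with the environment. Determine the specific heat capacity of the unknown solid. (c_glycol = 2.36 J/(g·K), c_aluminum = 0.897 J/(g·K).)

Conservation of energy gives ΣQ = 0:
127×c×(39 − 332) + 566×2.36×(39 − 31) + 277×0.897×(39 − 31) = 0
-37211 c = -12674
c = -12674/-37211 ≈ 0.3406 J/(g·K)

c ≈ 0.341 J/(g·K)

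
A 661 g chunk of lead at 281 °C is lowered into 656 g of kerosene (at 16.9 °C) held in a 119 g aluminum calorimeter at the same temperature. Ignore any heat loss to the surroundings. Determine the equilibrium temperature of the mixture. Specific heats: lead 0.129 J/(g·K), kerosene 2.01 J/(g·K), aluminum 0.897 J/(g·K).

T_f ≈ 31.8 °C

Conservation of energy gives ΣQ = 0:
661·0.129·(T − 281) + 656·2.01·(T − 16.9) + 119·0.897·(T − 16.9) = 0
85.27(T − 281) + 1318.6(T − 16.9) + 106.74(T − 16.9) = 0
(85.27 + 1318.6 + 106.74) T = 85.27·281 + 1318.6·16.9 + 106.74·16.9
T = 48048/1510.6 ≈ 31.81 °C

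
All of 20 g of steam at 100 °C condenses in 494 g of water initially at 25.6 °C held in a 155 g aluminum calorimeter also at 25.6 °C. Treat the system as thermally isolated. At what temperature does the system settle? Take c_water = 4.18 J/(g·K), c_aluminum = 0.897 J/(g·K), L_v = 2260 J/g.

Conservation of energy gives ΣQ = 0:
condense steam: −20×2260 = −45200
  condensed water 100 °C→T: 83.6(T − 100)
  water warms: 494×4.18×(T − 25.6) = 2064.9(T − 25.6)
  aluminum cup: 155×0.897×(T − 25.6) = 139.03(T − 25.6)
2287.6 T = 45200 + 8360 + 56421 = 109981
T ≈ 48.08 °C (< 100 °C, so full condensation is consistent).

T_f ≈ 48.1 °C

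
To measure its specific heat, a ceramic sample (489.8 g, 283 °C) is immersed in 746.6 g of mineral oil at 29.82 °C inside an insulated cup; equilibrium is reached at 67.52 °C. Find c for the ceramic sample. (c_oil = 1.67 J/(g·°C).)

Heat lost by the ceramic sample = heat gained by the oil:
489.8·c·(283 − 67.52) = 746.6·1.67·(67.52 − 29.82)
105542 c = 47005  ⇒  c ≈ 0.4454 J/(g·°C)

c ≈ 0.445 J/(g·°C)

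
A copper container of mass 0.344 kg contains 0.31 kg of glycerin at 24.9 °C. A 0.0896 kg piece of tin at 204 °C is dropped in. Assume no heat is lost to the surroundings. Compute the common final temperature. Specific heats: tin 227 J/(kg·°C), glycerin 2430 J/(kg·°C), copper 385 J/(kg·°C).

T_f ≈ 28.9 °C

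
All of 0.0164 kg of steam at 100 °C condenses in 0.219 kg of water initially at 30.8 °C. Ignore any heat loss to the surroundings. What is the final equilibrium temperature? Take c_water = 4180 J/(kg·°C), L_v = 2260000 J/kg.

Setting the total heat transfer to zero:
steam→water at 100 °C releases m L_v = 0.0164×2260000 = 37064
  condensate cools 100→T: 0.0164×4180×(T − 100) = 68.55(T − 100)
  original water: 915.42(T − 30.8)
983.97 T = 37064 + 6855.2 + 28195 = 72114
T ≈ 73.29 °C — below 100 °C, confirming all the steam condensed.

T_f ≈ 73.3 °C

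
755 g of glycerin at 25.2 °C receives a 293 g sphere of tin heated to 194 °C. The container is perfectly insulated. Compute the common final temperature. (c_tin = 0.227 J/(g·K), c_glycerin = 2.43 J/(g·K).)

T_f ≈ 31.1 °C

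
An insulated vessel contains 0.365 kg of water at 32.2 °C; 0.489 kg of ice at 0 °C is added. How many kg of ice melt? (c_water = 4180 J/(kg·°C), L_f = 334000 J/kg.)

Heat available from the water dropping to 0 °C: 0.365×4180×32.2 = 49128 J.
To melt every bit of ice: 0.489×334000 = 163326 J.
49128 J < 163326 J, so only part of the ice melts and the system sits at 0 °C.
Mass melted = 49128/334000 ≈ 0.1471 kg.

m_melted ≈ 0.147 kg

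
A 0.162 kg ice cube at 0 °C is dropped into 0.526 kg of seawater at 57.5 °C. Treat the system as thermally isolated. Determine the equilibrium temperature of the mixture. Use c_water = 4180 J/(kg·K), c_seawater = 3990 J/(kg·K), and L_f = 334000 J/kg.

Setting the total heat transfer to zero:
melt ice: 0.162·334000 = 54108
  warm the meltwater: 677.16 T
  seawater cools: 0.526·3990·(T − 57.5) = 2098.7(T − 57.5)
2775.9 T = 120678 − 54108 = 66570
T ≈ 23.98 °C — above 0 °C, consistent with complete melting.

T_f ≈ 24.0 °C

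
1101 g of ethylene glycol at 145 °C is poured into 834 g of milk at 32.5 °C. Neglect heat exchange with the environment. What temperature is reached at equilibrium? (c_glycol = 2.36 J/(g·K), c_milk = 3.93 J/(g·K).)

Heat gained plus heat lost sum to zero:
1101×2.36×(T − 145) + 834×3.93×(T − 32.5) = 0
5876 T = 483285
T ≈ 82.25 °C

T_f ≈ 82.2 °C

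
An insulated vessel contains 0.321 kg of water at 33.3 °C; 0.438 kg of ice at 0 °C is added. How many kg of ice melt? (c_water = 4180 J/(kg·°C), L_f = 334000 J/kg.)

Cooling the water to 0 °C releases 0.321·4180·33.3 = 44681 J.
To melt every bit of ice: 0.438·334000 = 146292 J.
Since 44681 < 146292 J, not all the ice melts; equilibrium is at 0 °C.
Mass melted = 44681/334000 ≈ 0.1338 kg.

m_melted ≈ 0.134 kg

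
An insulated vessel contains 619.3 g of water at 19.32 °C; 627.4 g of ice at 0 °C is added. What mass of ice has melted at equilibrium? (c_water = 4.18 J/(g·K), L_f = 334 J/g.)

Cooling the water to 0 °C releases 619.3·4.18·19.32 = 50013 J.
Melting all 627.4 g of ice would need 627.4·334 = 209552 J.
Since 50013 < 209552 J, not all the ice melts; equilibrium is at 0 °C.
Mass melted = 50013/334 ≈ 149.7 g.

m_melted ≈ 150 g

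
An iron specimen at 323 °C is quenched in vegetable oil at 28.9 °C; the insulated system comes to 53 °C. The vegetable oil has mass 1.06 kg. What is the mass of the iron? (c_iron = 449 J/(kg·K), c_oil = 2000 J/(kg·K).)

m ≈ 0.421 kg

Heat lost by the iron = heat gained by the oil:
m·449·(323 − 53) = 1.06·2000·(53 − 28.9)
121230 m = 51092  ⇒  m ≈ 0.4214 kg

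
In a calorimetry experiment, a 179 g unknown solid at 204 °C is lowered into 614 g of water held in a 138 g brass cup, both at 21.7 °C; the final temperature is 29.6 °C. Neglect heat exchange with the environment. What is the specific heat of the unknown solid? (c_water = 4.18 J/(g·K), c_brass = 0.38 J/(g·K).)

c ≈ 0.663 J/(g·K)

Let T be the final temperature. ΣQ_i = 0:
179×c×(29.6 − 204) + 614×4.18×(29.6 − 21.7) + 138×0.38×(29.6 − 21.7) = 0
-31218 c = -20690
c = -20690/-31218 ≈ 0.6628 J/(g·K)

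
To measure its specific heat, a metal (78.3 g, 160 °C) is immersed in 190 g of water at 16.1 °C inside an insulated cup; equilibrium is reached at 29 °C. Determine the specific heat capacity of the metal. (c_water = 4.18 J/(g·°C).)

Taking heat into each body as positive, Σ m c ΔT = 0:
78.3·c·(29 − 160) + 190·4.18·(29 − 16.1) = 0
-10257 c = -10245
c = -10245/-10257 ≈ 0.9988 J/(g·°C)

c ≈ 0.999 J/(g·°C)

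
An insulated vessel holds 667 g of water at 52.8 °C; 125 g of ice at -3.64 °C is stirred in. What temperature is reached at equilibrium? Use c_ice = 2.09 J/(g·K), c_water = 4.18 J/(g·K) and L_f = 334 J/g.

T_f ≈ 31.6 °C

Net heat exchanged in the isolated system is zero:
ice -3.64→0 °C: 125·2.09·3.64 = 950.95
  latent heat to melt: 125·334 = 41750
  meltwater 0→T: 125·4.18·T = 522.5 T
  water: 2788.1(T − 52.8)
3310.6 T = 147210 − 42701 = 104509
T ≈ 31.57 °C (positive, so assuming full melt was valid).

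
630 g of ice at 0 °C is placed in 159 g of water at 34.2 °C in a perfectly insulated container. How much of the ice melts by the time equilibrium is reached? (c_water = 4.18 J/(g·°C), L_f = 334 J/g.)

m_melted ≈ 68.1 g

Cooling the water to 0 °C releases 159×4.18×34.2 = 22730 J.
Fully melting the ice requires m_ice L_f = 630×334 = 210420 J.
22730 J < 210420 J, so only part of the ice melts and the system sits at 0 °C.
Mass melted = 22730/334 ≈ 68.05 g.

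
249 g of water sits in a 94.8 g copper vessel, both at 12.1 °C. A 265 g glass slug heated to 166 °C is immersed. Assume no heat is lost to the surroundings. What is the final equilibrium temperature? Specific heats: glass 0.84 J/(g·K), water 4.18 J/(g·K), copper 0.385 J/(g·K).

Setting the total heat transfer to zero:
265×0.84×(T − 166) + 249×4.18×(T − 12.1) + 94.8×0.385×(T − 12.1) = 0
1299.9 T = 49987
T ≈ 38.45 °C

T_f ≈ 38.5 °C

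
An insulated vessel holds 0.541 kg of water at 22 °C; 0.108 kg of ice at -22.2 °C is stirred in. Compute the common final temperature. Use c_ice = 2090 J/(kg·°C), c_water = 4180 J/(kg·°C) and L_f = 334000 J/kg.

T_f ≈ 3.2 °C

Setting the total heat transfer to zero:
warm ice to 0 °C: 0.108·2090·(0 − (-22.2)) = 5011
  latent heat to melt: 0.108·334000 = 36072
  warm the meltwater: 451.44 T
  water cools: 0.541·4180·(T − 22) = 2261.4(T − 22)
2712.8 T = 49750 − 41083 = 8667.4
T ≈ 3.19 °C — above 0 °C, consistent with complete melting.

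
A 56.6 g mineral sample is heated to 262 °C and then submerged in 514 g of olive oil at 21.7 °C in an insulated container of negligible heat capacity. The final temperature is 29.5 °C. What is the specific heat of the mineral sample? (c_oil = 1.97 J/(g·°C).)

c ≈ 0.6 J/(g·°C)

m_s c (T_s − T_f) = m_oil c_oil (T_f − T_0):
56.6·c·(262 − 29.5) = 514·1.97·(29.5 − 21.7)
13160 c = 7898.1  ⇒  c ≈ 0.6002 J/(g·°C)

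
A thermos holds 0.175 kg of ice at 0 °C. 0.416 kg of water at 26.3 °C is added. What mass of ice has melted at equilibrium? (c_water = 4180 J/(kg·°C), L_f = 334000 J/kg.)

m_melted ≈ 0.137 kg

Heat available from the water dropping to 0 °C: 0.416·4180·26.3 = 45733 J.
Fully melting the ice requires m_ice L_f = 0.175·334000 = 58450 J.
45733 J < 58450 J, so only part of the ice melts and the system sits at 0 °C.
m_melt = 45733 / L_f = 0.1369 kg.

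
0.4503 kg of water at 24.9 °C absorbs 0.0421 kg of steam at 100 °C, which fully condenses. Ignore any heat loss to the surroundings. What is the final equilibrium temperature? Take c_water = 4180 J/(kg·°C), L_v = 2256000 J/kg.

Sum of m c ΔT and latent-heat terms is zero:
condense steam: −0.0421×2256000 = −94978
  condensed water 100 °C→T: 175.98(T − 100)
  original water: 1882.3(T − 24.9)
2058.2 T = 94978 + 17598 + 46868 = 159444
T ≈ 77.47 °C, under the boiling point, so the assumption holds.

T_f ≈ 77.5 °C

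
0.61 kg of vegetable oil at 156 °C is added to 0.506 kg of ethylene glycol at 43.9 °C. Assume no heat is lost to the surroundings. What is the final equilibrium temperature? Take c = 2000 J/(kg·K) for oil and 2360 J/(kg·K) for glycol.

T_f ≈ 100.5 °C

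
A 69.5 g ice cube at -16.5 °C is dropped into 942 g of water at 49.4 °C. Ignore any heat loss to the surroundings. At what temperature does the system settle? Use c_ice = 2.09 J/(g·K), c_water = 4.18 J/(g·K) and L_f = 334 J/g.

T_f ≈ 39.9 °C

Heat gained plus heat lost sum to zero:
ice -16.5→0 °C: 69.5·2.09·16.5 = 2396.7; latent heat to melt: 69.5·334 = 23213; meltwater 0→T: 69.5·4.18·T = 290.51 T; water cools: 942·4.18·(T − 49.4) = 3937.6(T − 49.4)
4228.1 T = 194515 − 25610 = 168906
T ≈ 39.95 °C (positive, so assuming full melt was valid).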